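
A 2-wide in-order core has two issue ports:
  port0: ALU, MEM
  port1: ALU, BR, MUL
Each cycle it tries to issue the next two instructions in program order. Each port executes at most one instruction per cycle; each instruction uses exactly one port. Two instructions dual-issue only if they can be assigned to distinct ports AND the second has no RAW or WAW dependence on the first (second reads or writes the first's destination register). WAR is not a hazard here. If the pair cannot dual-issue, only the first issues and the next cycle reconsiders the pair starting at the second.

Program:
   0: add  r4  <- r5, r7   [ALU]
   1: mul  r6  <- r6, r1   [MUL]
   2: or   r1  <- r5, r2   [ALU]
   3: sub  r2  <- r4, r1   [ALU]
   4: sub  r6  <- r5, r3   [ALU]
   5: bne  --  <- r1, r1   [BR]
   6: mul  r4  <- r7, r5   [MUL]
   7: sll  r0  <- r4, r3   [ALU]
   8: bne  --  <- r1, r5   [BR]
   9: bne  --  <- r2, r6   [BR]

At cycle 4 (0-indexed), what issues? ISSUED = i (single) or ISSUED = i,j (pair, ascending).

0. add/mul @i0,i1  | pair
1. or @i2  | RAW r1
2. sub/sub @i3,i4  | pair
3. bne @i5  | no-port BR/MUL
4. mul @i6  | RAW r4
5. sll/bne @i7,i8  | pair
6. bne @i9  | tail

ISSUED = 6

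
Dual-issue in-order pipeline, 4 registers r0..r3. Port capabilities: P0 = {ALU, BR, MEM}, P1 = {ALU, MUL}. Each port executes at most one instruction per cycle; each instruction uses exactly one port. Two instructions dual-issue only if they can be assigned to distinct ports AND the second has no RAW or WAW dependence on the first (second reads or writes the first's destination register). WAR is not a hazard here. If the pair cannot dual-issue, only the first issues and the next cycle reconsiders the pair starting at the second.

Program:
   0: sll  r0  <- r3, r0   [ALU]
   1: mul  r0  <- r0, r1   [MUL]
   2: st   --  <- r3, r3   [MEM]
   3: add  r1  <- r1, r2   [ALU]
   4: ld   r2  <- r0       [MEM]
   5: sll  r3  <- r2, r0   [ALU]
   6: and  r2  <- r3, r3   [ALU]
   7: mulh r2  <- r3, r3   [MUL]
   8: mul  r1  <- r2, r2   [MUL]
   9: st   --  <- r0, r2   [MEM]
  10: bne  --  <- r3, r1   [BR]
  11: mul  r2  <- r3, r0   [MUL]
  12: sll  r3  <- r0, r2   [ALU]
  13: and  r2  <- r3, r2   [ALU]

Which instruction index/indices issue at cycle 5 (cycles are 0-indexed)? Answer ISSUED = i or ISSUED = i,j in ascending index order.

ISSUED = 7

0. sll @i0  | RAW+WAW r0
1. mul;st @i1&i2  | pair
2. add;ld @i3&i4  | pair
3. sll @i5  | RAW r3
4. and @i6  | WAW r2
5. mulh @i7  | no-port MUL/MUL
6. mul;st @i8&i9  | pair
7. bne;mul @i10&i11  | pair
8. sll @i12  | RAW r3
9. and @i13  | tail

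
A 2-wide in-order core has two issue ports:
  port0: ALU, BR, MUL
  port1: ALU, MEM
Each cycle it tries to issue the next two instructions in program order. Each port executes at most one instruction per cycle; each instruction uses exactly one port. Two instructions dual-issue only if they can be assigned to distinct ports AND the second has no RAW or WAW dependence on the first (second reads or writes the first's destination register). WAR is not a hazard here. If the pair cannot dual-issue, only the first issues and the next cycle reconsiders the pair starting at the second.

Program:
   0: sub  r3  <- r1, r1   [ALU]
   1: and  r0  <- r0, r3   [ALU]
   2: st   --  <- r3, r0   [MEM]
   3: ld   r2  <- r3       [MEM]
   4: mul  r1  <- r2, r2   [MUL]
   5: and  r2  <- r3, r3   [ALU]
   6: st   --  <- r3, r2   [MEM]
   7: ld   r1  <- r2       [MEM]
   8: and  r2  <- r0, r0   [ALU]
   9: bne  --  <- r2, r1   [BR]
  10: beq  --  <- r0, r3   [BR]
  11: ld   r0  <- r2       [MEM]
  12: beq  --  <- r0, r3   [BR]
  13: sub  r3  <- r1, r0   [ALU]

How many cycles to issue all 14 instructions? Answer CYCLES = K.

CYCLES = 10

0. sub.ALU @i0  | RAW r3
1. and.ALU @i1  | RAW r0
2. st.MEM @i2  | no-port MEM/MEM
3. ld.MEM @i3  | RAW r2
4. mul.MUL and.ALU @i4/i5  | dual
5. st.MEM @i6  | no-port MEM/MEM
6. ld.MEM and.ALU @i7/i8  | dual
7. bne.BR @i9  | no-port BR/BR
8. beq.BR ld.MEM @i10/i11  | dual
9. beq.BR sub.ALU @i12/i13  | dual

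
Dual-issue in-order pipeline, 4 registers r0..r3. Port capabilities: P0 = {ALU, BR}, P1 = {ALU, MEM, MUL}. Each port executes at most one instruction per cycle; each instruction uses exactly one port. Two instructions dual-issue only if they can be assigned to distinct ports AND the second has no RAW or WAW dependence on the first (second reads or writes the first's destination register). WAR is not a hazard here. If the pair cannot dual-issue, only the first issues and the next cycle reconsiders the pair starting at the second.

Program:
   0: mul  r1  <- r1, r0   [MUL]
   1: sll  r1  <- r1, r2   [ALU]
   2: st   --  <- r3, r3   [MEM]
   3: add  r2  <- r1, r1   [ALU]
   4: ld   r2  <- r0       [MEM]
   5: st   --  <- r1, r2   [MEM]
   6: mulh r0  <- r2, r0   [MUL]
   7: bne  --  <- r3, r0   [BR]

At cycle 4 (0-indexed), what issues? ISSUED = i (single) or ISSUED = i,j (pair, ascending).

ISSUED = 5

c0: i0 mul.MUL  RAW+WAW r1
c1: i1/i2 sll.ALU st.MEM  dual
c2: i3 add.ALU  WAW r2
c3: i4 ld.MEM  no-port MEM/MEM
c4: i5 st.MEM  no-port MEM/MUL
c5: i6 mulh.MUL  RAW r0
c6: i7 bne.BR  tail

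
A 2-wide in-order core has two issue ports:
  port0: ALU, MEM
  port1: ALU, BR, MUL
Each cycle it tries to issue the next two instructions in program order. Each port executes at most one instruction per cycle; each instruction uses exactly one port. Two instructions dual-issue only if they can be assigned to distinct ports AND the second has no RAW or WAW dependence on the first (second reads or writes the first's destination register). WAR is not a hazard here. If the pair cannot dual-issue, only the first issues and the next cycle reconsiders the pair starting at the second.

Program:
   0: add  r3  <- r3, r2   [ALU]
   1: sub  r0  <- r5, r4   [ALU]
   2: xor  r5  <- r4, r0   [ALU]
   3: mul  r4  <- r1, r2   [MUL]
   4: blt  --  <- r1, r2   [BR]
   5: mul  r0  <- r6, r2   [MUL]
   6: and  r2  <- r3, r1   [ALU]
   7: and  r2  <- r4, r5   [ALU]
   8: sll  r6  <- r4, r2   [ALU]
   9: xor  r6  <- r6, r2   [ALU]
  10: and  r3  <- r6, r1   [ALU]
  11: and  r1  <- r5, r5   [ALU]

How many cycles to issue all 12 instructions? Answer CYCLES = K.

CYCLES = 8

#0 head=0: add.ALU sub.ALU i0/i1 2-wide
#1 head=2: xor.ALU mul.MUL i2/i3 2-wide
#2 head=4: blt.BR i4 no-port BR/MUL
#3 head=5: mul.MUL and.ALU i5/i6 2-wide
#4 head=7: and.ALU i7 RAW r2
#5 head=8: sll.ALU i8 RAW+WAW r6
#6 head=9: xor.ALU i9 RAW r6
#7 head=10: and.ALU and.ALU i10/i11 2-wide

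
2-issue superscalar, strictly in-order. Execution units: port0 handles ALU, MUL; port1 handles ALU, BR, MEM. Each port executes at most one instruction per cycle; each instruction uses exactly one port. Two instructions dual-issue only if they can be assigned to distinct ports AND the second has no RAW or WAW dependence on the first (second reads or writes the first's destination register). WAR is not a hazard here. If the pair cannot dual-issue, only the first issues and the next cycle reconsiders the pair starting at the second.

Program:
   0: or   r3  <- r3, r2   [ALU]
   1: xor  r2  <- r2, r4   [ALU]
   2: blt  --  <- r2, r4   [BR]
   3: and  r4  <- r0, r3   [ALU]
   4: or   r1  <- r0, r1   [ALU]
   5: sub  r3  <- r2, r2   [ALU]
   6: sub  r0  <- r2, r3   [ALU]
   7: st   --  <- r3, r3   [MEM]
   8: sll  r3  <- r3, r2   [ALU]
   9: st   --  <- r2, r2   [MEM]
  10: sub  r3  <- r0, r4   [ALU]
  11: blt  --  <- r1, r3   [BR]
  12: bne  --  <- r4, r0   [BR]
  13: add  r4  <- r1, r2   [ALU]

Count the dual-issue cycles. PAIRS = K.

#0 head=0: or+xor i0,i1 2-wide
#1 head=2: blt+and i2,i3 2-wide
#2 head=4: or+sub i4,i5 2-wide
#3 head=6: sub+st i6,i7 2-wide
#4 head=8: sll+st i8,i9 2-wide
#5 head=10: sub i10 RAW r3
#6 head=11: blt i11 no-port BR/BR
#7 head=12: bne+add i12,i13 2-wide

PAIRS = 6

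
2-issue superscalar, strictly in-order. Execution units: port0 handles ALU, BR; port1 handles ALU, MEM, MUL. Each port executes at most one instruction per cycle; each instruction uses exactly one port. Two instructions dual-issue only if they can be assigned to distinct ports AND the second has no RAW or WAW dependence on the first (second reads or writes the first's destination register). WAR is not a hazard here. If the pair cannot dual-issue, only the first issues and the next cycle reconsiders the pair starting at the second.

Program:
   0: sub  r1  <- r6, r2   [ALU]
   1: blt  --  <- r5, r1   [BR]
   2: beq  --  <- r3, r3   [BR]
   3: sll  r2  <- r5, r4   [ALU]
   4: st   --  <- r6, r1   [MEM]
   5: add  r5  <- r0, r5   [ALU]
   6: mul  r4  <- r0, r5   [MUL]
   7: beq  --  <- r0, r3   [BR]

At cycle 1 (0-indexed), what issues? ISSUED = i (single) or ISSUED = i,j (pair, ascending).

ISSUED = 1

c0: i0 sub  RAW r1
c1: i1 blt  no-port BR/BR
c2: i2&i3 beq;sll  dual
c3: i4&i5 st;add  dual
c4: i6&i7 mul;beq  dual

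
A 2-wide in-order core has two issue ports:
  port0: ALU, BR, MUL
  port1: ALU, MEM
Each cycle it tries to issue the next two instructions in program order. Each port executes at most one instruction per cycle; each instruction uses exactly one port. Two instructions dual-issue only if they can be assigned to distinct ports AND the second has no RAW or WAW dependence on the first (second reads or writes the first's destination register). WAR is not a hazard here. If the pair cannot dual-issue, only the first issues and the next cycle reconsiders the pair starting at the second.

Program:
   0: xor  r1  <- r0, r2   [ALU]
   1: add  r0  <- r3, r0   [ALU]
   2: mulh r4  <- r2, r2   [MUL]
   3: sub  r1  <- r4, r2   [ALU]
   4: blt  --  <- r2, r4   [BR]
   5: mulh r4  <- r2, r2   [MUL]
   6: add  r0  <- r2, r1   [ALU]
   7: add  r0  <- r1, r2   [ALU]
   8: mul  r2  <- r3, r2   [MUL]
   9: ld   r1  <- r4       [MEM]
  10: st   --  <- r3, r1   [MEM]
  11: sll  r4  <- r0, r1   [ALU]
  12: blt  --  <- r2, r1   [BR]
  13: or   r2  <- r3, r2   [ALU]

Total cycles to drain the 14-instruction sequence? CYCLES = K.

0. xor/add @i0,i1  | dual
1. mulh @i2  | RAW r4
2. sub/blt @i3,i4  | dual
3. mulh/add @i5,i6  | dual
4. add/mul @i7,i8  | dual
5. ld @i9  | no-port MEM/MEM
6. st/sll @i10,i11  | dual
7. blt/or @i12,i13  | dual

CYCLES = 8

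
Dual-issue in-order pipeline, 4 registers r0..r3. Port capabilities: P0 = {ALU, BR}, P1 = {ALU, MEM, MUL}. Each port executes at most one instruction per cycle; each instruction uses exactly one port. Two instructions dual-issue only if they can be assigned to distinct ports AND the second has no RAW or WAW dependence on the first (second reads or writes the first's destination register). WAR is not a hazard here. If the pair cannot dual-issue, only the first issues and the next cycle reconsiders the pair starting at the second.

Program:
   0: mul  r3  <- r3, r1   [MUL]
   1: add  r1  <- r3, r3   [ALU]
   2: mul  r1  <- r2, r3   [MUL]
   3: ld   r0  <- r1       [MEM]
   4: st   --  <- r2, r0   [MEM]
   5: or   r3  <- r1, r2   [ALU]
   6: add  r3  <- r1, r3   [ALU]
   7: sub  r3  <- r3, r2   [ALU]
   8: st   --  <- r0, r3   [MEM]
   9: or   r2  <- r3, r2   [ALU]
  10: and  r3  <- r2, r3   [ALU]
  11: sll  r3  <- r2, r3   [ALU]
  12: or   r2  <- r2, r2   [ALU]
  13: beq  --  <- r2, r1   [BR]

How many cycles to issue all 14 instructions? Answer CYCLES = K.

0. mul.MUL @i0  | RAW r3
1. add.ALU @i1  | WAW r1
2. mul.MUL @i2  | no-port MUL/MEM
3. ld.MEM @i3  | no-port MEM/MEM
4. st.MEM/or.ALU @i4/i5  | 2-wide
5. add.ALU @i6  | RAW+WAW r3
6. sub.ALU @i7  | RAW r3
7. st.MEM/or.ALU @i8/i9  | 2-wide
8. and.ALU @i10  | RAW+WAW r3
9. sll.ALU/or.ALU @i11/i12  | 2-wide
10. beq.BR @i13  | tail

CYCLES = 11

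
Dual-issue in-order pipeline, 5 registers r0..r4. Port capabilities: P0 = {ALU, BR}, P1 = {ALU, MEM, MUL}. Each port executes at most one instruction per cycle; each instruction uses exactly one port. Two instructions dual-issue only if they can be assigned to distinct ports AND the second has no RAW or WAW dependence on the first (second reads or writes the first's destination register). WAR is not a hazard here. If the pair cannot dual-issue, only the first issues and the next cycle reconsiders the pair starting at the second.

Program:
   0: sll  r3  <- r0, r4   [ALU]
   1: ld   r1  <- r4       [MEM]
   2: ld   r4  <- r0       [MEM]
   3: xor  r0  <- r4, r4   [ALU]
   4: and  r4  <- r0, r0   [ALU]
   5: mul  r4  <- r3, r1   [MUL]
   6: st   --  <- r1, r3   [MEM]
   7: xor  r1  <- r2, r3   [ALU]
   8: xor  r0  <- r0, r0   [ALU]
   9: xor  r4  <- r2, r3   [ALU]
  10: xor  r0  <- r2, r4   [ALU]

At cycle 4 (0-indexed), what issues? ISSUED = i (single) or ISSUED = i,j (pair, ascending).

0. sll+ld @i0+i1  | dual
1. ld @i2  | RAW r4
2. xor @i3  | RAW r0
3. and @i4  | WAW r4
4. mul @i5  | no-port MUL/MEM
5. st+xor @i6+i7  | dual
6. xor+xor @i8+i9  | dual
7. xor @i10  | tail

ISSUED = 5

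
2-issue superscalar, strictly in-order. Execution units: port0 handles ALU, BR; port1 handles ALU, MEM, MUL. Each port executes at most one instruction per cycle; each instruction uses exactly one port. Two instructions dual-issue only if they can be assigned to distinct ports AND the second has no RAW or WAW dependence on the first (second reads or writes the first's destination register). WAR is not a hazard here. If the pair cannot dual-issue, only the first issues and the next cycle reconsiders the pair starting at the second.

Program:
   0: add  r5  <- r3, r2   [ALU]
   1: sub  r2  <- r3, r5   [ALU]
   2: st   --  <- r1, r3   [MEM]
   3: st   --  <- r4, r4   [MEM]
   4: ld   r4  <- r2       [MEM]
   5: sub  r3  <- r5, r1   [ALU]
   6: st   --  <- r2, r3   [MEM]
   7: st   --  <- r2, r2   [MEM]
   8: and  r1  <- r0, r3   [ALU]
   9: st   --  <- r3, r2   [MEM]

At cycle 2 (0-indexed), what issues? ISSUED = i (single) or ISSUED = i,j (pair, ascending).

0. add.ALU @i0  | RAW r5
1. sub.ALU/st.MEM @i1&i2  | dual
2. st.MEM @i3  | no-port MEM/MEM
3. ld.MEM/sub.ALU @i4&i5  | dual
4. st.MEM @i6  | no-port MEM/MEM
5. st.MEM/and.ALU @i7&i8  | dual
6. st.MEM @i9  | tail

ISSUED = 3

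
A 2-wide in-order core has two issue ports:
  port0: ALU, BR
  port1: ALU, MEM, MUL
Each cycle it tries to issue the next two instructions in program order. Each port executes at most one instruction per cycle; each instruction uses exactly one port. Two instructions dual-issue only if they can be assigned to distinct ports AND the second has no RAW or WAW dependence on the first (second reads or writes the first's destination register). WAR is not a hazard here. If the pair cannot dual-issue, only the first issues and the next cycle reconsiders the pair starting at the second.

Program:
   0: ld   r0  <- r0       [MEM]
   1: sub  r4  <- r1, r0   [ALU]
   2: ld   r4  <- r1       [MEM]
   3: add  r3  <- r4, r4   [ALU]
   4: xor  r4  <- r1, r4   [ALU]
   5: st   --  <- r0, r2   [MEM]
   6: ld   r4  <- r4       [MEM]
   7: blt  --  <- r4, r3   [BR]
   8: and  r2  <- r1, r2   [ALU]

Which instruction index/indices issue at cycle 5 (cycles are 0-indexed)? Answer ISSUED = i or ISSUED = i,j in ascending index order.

ISSUED = 6

t=0 i0:ld.MEM ; RAW r0
t=1 i1:sub.ALU ; WAW r4
t=2 i2:ld.MEM ; RAW r4
t=3 i3+i4:add.ALU xor.ALU ; 2-wide
t=4 i5:st.MEM ; no-port MEM/MEM
t=5 i6:ld.MEM ; RAW r4
t=6 i7+i8:blt.BR and.ALU ; 2-wide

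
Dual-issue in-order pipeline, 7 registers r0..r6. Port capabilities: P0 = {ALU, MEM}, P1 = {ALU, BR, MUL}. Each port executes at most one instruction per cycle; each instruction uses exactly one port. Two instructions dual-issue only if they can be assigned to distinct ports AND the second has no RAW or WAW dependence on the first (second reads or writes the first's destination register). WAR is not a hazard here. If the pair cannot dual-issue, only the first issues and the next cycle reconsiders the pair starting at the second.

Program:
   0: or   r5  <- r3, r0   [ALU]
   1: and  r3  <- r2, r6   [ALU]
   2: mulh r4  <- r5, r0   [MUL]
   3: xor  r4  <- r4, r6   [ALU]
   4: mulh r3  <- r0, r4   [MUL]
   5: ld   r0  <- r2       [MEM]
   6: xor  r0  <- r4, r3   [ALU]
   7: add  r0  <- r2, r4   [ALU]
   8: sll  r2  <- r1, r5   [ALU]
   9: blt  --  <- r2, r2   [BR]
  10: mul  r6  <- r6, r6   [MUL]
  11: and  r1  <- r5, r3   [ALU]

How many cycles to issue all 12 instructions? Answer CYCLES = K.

CYCLES = 8

c0: i0+i1 or and  pair
c1: i2 mulh  RAW+WAW r4
c2: i3 xor  RAW r4
c3: i4+i5 mulh ld  pair
c4: i6 xor  WAW r0
c5: i7+i8 add sll  pair
c6: i9 blt  no-port BR/MUL
c7: i10+i11 mul and  pair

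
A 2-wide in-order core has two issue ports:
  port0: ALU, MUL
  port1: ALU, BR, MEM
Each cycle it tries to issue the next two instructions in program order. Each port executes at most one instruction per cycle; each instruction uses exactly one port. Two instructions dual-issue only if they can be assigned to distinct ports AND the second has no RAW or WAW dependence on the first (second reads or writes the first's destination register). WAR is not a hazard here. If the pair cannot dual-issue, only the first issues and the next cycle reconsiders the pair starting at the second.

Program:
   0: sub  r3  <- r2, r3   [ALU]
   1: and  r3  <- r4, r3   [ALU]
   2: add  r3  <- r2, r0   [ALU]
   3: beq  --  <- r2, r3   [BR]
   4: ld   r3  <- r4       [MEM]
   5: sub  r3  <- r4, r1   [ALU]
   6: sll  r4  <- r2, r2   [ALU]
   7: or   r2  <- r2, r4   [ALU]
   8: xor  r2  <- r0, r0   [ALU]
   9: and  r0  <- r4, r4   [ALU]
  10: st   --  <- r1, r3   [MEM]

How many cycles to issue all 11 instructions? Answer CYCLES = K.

t=0 i0:sub ; RAW+WAW r3
t=1 i1:and ; WAW r3
t=2 i2:add ; RAW r3
t=3 i3:beq ; no-port BR/MEM
t=4 i4:ld ; WAW r3
t=5 i5+i6:sub sll ; dual
t=6 i7:or ; WAW r2
t=7 i8+i9:xor and ; dual
t=8 i10:st ; tail

CYCLES = 9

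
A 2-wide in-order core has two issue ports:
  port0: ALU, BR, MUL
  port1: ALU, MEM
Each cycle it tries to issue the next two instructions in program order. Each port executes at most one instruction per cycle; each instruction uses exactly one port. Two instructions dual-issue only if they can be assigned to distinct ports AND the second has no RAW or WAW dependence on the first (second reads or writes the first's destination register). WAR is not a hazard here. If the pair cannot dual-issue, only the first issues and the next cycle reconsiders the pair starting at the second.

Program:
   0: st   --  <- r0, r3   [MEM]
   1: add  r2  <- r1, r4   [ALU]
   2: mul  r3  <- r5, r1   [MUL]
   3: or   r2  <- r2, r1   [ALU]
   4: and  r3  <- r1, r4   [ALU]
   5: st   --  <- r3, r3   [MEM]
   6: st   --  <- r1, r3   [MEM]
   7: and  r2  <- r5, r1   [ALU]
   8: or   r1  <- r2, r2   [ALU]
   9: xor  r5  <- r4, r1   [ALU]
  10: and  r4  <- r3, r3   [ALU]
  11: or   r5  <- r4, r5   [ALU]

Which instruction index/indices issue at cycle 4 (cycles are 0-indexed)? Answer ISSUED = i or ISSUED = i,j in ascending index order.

ISSUED = 6,7

t=0 i0,i1:st.MEM/add.ALU ; 2-wide
t=1 i2,i3:mul.MUL/or.ALU ; 2-wide
t=2 i4:and.ALU ; RAW r3
t=3 i5:st.MEM ; no-port MEM/MEM
t=4 i6,i7:st.MEM/and.ALU ; 2-wide
t=5 i8:or.ALU ; RAW r1
t=6 i9,i10:xor.ALU/and.ALU ; 2-wide
t=7 i11:or.ALU ; tail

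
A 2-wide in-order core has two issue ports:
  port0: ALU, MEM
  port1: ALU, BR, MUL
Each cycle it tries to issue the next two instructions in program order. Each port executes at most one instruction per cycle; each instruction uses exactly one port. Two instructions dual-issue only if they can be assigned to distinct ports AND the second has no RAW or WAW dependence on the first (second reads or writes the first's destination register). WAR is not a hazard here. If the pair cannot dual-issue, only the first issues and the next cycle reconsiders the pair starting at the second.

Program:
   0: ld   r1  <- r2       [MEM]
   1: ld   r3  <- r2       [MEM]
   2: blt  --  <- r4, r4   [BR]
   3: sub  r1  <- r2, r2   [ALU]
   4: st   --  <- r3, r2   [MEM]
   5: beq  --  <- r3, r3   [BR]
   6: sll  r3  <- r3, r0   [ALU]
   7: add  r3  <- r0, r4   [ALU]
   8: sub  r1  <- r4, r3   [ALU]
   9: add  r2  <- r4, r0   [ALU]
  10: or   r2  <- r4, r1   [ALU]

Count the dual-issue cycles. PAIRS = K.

PAIRS = 4

#0 head=0: ld.MEM i0 no-port MEM/MEM
#1 head=1: ld.MEM+blt.BR i1/i2 2-wide
#2 head=3: sub.ALU+st.MEM i3/i4 2-wide
#3 head=5: beq.BR+sll.ALU i5/i6 2-wide
#4 head=7: add.ALU i7 RAW r3
#5 head=8: sub.ALU+add.ALU i8/i9 2-wide
#6 head=10: or.ALU i10 tail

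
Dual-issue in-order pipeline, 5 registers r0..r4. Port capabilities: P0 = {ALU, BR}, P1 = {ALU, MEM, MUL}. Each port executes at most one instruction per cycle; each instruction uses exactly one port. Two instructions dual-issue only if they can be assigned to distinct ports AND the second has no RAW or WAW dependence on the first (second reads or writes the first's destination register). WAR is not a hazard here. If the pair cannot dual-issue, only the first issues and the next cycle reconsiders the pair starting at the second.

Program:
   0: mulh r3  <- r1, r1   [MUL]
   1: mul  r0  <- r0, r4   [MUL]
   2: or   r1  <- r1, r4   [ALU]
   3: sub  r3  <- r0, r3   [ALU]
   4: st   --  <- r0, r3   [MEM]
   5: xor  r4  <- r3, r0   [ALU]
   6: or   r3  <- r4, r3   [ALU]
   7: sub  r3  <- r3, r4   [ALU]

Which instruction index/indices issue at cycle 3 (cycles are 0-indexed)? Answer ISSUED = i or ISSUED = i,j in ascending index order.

ISSUED = 4,5

t=0 i0:mulh.MUL ; no-port MUL/MUL
t=1 i1,i2:mul.MUL or.ALU ; pair
t=2 i3:sub.ALU ; RAW r3
t=3 i4,i5:st.MEM xor.ALU ; pair
t=4 i6:or.ALU ; RAW+WAW r3
t=5 i7:sub.ALU ; tail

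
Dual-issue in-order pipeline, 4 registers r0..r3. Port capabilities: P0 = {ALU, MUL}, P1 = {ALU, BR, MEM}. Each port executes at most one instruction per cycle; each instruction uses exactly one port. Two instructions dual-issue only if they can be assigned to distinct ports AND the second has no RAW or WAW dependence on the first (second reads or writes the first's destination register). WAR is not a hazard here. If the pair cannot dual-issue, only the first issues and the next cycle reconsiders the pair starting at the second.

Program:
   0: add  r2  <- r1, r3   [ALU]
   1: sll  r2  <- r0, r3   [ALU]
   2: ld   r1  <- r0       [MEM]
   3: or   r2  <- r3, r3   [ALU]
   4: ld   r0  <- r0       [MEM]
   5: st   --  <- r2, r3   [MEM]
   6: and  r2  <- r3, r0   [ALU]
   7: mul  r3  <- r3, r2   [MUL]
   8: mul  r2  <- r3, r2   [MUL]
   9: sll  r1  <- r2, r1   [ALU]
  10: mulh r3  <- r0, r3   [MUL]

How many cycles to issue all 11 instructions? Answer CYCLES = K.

  cy0 -> i0 (add) WAW r2
  cy1 -> i1+i2 (sll+ld) 2-wide
  cy2 -> i3+i4 (or+ld) 2-wide
  cy3 -> i5+i6 (st+and) 2-wide
  cy4 -> i7 (mul) no-port MUL/MUL
  cy5 -> i8 (mul) RAW r2
  cy6 -> i9+i10 (sll+mulh) 2-wide

CYCLES = 7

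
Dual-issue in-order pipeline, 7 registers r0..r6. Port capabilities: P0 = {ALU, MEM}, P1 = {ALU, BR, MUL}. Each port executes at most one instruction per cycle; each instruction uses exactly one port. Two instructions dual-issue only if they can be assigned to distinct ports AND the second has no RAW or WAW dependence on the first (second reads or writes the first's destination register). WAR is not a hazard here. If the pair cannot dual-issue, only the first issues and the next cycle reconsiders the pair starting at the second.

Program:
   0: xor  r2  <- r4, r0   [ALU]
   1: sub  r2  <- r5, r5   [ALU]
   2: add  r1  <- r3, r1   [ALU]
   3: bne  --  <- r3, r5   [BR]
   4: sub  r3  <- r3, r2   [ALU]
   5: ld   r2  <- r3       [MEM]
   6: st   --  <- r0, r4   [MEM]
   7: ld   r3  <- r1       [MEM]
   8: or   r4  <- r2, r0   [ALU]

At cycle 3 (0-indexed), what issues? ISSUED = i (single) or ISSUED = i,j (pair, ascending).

ISSUED = 5

[0] i0  xor.ALU  -- WAW r2
[1] i1+i2  sub.ALU;add.ALU  -- dual
[2] i3+i4  bne.BR;sub.ALU  -- dual
[3] i5  ld.MEM  -- no-port MEM/MEM
[4] i6  st.MEM  -- no-port MEM/MEM
[5] i7+i8  ld.MEM;or.ALU  -- dual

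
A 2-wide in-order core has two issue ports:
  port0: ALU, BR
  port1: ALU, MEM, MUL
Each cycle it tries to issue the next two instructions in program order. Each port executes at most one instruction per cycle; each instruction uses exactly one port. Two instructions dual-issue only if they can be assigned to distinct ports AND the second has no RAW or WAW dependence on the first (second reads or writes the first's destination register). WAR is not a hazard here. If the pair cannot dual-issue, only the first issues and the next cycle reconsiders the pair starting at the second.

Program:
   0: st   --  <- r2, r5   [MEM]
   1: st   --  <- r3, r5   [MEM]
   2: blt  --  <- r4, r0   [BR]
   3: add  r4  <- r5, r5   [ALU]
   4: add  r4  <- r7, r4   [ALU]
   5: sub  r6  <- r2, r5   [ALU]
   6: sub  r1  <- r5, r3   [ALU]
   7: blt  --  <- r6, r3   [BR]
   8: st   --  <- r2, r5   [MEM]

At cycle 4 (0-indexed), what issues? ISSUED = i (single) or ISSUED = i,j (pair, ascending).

ISSUED = 6,7

t=0 i0:st.MEM ; no-port MEM/MEM
t=1 i1,i2:st.MEM/blt.BR ; pair
t=2 i3:add.ALU ; RAW+WAW r4
t=3 i4,i5:add.ALU/sub.ALU ; pair
t=4 i6,i7:sub.ALU/blt.BR ; pair
t=5 i8:st.MEM ; tail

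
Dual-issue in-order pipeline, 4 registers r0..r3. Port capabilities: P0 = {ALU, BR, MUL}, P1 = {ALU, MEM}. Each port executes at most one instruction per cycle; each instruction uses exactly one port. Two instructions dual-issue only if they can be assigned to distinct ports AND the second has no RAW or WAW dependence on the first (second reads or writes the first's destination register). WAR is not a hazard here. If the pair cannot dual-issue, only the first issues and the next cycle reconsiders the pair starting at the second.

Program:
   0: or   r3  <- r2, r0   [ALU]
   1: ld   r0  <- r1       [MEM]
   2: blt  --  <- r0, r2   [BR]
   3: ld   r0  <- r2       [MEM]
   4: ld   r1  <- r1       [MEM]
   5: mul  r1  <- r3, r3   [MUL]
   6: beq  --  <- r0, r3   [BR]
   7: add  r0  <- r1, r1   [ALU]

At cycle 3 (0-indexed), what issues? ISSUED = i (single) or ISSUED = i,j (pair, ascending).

ISSUED = 5

#0 head=0: or.ALU ld.MEM i0/i1 dual
#1 head=2: blt.BR ld.MEM i2/i3 dual
#2 head=4: ld.MEM i4 WAW r1
#3 head=5: mul.MUL i5 no-port MUL/BR
#4 head=6: beq.BR add.ALU i6/i7 dual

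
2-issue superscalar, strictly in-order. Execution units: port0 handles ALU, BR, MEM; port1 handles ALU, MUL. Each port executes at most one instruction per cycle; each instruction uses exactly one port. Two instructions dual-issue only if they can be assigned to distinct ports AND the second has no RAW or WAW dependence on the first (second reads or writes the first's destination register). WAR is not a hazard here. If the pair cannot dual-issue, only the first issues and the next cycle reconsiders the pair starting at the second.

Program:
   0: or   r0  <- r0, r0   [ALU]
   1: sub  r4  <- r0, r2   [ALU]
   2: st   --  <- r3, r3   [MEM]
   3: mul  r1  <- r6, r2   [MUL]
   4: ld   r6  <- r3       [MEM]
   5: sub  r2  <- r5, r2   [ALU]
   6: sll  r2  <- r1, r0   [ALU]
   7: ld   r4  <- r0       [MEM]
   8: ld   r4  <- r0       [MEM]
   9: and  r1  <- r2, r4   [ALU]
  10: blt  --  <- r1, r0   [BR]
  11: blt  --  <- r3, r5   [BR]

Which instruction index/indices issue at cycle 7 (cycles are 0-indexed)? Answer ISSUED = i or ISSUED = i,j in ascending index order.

ISSUED = 10

  cy0 -> i0 (or.ALU) RAW r0
  cy1 -> i1+i2 (sub.ALU;st.MEM) dual
  cy2 -> i3+i4 (mul.MUL;ld.MEM) dual
  cy3 -> i5 (sub.ALU) WAW r2
  cy4 -> i6+i7 (sll.ALU;ld.MEM) dual
  cy5 -> i8 (ld.MEM) RAW r4
  cy6 -> i9 (and.ALU) RAW r1
  cy7 -> i10 (blt.BR) no-port BR/BR
  cy8 -> i11 (blt.BR) tail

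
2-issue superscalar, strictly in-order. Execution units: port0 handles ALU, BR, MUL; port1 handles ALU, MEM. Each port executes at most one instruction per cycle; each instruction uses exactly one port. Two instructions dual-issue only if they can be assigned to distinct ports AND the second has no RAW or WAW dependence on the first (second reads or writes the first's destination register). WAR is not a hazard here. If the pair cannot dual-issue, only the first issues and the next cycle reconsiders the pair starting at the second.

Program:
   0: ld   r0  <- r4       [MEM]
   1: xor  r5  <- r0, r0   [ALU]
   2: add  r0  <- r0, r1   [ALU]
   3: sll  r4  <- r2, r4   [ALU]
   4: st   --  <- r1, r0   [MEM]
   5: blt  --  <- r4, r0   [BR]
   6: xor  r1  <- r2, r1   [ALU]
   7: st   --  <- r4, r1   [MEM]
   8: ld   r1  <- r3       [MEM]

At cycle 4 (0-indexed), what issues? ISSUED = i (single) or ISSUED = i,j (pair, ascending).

ISSUED = 7

#0 head=0: ld.MEM i0 RAW r0
#1 head=1: xor.ALU+add.ALU i1,i2 2-wide
#2 head=3: sll.ALU+st.MEM i3,i4 2-wide
#3 head=5: blt.BR+xor.ALU i5,i6 2-wide
#4 head=7: st.MEM i7 no-port MEM/MEM
#5 head=8: ld.MEM i8 tail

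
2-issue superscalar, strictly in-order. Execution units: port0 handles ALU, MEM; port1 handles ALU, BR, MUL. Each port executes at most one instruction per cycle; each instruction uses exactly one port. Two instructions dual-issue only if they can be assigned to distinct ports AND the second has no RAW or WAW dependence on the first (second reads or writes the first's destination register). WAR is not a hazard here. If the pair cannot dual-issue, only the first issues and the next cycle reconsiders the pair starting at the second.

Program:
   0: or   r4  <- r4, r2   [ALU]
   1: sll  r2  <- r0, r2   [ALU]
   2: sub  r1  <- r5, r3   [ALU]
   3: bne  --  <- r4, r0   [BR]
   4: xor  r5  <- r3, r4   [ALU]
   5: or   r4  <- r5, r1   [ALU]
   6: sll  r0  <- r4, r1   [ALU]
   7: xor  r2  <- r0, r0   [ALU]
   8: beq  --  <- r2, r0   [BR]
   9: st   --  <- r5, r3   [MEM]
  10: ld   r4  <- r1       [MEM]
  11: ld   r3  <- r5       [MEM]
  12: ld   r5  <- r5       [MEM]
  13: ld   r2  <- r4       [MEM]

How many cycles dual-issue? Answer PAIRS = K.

t=0 i0+i1:or sll ; dual
t=1 i2+i3:sub bne ; dual
t=2 i4:xor ; RAW r5
t=3 i5:or ; RAW r4
t=4 i6:sll ; RAW r0
t=5 i7:xor ; RAW r2
t=6 i8+i9:beq st ; dual
t=7 i10:ld ; no-port MEM/MEM
t=8 i11:ld ; no-port MEM/MEM
t=9 i12:ld ; no-port MEM/MEM
t=10 i13:ld ; tail

PAIRS = 3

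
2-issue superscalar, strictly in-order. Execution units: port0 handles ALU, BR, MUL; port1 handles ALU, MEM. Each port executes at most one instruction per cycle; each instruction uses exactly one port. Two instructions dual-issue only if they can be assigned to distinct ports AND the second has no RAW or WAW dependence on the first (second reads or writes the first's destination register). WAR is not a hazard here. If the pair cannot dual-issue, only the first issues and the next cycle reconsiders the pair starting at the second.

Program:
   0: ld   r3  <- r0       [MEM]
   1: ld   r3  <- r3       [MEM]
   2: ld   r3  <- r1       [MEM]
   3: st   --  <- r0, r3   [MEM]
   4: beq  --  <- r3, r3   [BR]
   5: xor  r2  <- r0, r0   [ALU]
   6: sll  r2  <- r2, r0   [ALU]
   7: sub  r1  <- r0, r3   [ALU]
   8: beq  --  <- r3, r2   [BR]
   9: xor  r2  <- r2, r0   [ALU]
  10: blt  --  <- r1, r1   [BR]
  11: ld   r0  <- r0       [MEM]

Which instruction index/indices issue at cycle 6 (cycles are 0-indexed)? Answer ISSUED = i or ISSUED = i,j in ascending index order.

ISSUED = 8,9

t=0 i0:ld.MEM ; no-port MEM/MEM
t=1 i1:ld.MEM ; no-port MEM/MEM
t=2 i2:ld.MEM ; no-port MEM/MEM
t=3 i3+i4:st.MEM/beq.BR ; dual
t=4 i5:xor.ALU ; RAW+WAW r2
t=5 i6+i7:sll.ALU/sub.ALU ; dual
t=6 i8+i9:beq.BR/xor.ALU ; dual
t=7 i10+i11:blt.BR/ld.MEM ; dual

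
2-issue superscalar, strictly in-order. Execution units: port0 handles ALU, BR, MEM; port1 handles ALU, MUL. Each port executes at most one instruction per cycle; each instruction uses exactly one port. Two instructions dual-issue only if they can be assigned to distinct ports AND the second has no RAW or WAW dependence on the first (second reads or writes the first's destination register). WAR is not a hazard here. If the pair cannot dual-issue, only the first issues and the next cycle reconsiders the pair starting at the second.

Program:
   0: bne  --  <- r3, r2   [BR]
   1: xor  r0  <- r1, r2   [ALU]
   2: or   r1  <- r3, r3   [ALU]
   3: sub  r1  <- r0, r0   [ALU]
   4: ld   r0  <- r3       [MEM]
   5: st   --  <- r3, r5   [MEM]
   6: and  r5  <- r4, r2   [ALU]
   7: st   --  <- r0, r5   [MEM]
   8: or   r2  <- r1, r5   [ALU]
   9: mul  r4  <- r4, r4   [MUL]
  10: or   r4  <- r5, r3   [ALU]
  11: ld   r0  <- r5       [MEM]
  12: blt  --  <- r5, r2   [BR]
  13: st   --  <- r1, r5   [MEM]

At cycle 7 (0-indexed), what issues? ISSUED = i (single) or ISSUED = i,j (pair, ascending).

ISSUED = 12

t=0 i0+i1:bne.BR;xor.ALU ; dual
t=1 i2:or.ALU ; WAW r1
t=2 i3+i4:sub.ALU;ld.MEM ; dual
t=3 i5+i6:st.MEM;and.ALU ; dual
t=4 i7+i8:st.MEM;or.ALU ; dual
t=5 i9:mul.MUL ; WAW r4
t=6 i10+i11:or.ALU;ld.MEM ; dual
t=7 i12:blt.BR ; no-port BR/MEM
t=8 i13:st.MEM ; tail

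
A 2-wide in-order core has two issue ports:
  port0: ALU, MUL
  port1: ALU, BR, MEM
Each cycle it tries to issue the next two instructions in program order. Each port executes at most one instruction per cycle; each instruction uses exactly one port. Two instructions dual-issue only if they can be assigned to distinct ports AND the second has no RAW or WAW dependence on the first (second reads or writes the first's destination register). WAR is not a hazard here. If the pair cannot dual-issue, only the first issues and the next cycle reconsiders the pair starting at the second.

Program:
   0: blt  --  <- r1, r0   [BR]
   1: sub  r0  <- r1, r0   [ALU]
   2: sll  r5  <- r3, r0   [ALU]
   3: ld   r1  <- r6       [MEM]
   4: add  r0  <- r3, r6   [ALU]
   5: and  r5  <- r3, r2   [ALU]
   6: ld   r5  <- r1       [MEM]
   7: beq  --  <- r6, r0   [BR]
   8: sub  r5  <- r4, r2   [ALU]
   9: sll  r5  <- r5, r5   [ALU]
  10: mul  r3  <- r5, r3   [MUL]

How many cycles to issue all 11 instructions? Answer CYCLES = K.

CYCLES = 7

[0] i0/i1  blt.BR+sub.ALU  -- pair
[1] i2/i3  sll.ALU+ld.MEM  -- pair
[2] i4/i5  add.ALU+and.ALU  -- pair
[3] i6  ld.MEM  -- no-port MEM/BR
[4] i7/i8  beq.BR+sub.ALU  -- pair
[5] i9  sll.ALU  -- RAW r5
[6] i10  mul.MUL  -- tail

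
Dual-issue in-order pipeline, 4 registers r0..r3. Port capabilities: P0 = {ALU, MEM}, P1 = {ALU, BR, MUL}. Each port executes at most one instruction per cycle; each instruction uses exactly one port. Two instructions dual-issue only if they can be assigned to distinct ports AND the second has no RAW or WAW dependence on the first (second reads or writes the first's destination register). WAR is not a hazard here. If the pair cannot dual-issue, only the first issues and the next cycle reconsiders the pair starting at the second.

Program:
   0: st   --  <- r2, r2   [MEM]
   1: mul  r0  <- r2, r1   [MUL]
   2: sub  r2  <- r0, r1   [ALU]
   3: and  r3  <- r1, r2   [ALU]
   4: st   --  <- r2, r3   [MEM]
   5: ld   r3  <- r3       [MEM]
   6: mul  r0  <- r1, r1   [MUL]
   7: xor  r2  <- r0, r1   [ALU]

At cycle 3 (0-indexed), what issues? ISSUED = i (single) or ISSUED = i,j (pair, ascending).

ISSUED = 4

0. st.MEM/mul.MUL @i0/i1  | dual
1. sub.ALU @i2  | RAW r2
2. and.ALU @i3  | RAW r3
3. st.MEM @i4  | no-port MEM/MEM
4. ld.MEM/mul.MUL @i5/i6  | dual
5. xor.ALU @i7  | tail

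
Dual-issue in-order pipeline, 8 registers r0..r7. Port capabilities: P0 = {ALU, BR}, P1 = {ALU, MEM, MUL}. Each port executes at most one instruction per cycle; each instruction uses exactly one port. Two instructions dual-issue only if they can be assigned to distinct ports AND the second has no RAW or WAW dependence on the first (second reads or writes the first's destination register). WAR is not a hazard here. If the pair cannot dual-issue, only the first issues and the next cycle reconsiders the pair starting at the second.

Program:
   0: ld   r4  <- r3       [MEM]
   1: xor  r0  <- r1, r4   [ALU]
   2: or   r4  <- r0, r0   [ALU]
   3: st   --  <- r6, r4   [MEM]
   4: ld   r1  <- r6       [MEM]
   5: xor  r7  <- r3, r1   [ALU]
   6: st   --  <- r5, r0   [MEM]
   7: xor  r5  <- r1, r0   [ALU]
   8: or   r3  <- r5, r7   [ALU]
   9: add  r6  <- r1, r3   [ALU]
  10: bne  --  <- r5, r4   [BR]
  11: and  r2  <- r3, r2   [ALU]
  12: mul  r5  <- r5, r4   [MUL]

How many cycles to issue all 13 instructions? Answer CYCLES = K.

CYCLES = 10

#0 head=0: ld i0 RAW r4
#1 head=1: xor i1 RAW r0
#2 head=2: or i2 RAW r4
#3 head=3: st i3 no-port MEM/MEM
#4 head=4: ld i4 RAW r1
#5 head=5: xor/st i5&i6 2-wide
#6 head=7: xor i7 RAW r5
#7 head=8: or i8 RAW r3
#8 head=9: add/bne i9&i10 2-wide
#9 head=11: and/mul i11&i12 2-wide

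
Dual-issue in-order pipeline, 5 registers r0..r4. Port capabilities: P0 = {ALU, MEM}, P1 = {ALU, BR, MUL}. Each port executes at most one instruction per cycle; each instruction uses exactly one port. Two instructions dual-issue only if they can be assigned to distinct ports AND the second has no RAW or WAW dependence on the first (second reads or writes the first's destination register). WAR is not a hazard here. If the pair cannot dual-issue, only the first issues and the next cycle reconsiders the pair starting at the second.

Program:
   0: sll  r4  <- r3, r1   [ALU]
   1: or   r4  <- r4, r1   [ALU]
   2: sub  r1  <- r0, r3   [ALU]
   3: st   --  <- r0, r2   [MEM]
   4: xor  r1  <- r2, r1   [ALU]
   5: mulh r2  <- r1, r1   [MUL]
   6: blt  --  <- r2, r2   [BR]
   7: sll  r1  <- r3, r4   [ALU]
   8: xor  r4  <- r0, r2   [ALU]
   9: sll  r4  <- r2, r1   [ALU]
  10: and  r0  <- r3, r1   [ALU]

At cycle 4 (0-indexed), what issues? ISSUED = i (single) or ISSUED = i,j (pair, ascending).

ISSUED = 6,7

  cy0 -> i0 (sll) RAW+WAW r4
  cy1 -> i1/i2 (or;sub) 2-wide
  cy2 -> i3/i4 (st;xor) 2-wide
  cy3 -> i5 (mulh) no-port MUL/BR
  cy4 -> i6/i7 (blt;sll) 2-wide
  cy5 -> i8 (xor) WAW r4
  cy6 -> i9/i10 (sll;and) 2-wide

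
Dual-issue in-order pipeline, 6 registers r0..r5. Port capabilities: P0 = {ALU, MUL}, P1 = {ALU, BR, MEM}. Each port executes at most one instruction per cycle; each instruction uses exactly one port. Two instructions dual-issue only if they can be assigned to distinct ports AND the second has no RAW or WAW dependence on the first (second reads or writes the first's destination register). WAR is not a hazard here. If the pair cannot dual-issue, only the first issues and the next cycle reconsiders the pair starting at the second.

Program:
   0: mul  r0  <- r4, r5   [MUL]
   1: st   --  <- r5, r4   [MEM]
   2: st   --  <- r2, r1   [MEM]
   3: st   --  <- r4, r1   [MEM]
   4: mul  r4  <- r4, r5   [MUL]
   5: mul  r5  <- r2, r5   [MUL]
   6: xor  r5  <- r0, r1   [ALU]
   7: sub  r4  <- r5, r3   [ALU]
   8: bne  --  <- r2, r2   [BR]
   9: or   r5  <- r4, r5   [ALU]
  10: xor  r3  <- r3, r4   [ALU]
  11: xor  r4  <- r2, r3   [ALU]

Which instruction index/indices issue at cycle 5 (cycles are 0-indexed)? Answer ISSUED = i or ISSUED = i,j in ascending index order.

ISSUED = 7,8

t=0 i0+i1:mul.MUL st.MEM ; pair
t=1 i2:st.MEM ; no-port MEM/MEM
t=2 i3+i4:st.MEM mul.MUL ; pair
t=3 i5:mul.MUL ; WAW r5
t=4 i6:xor.ALU ; RAW r5
t=5 i7+i8:sub.ALU bne.BR ; pair
t=6 i9+i10:or.ALU xor.ALU ; pair
t=7 i11:xor.ALU ; tail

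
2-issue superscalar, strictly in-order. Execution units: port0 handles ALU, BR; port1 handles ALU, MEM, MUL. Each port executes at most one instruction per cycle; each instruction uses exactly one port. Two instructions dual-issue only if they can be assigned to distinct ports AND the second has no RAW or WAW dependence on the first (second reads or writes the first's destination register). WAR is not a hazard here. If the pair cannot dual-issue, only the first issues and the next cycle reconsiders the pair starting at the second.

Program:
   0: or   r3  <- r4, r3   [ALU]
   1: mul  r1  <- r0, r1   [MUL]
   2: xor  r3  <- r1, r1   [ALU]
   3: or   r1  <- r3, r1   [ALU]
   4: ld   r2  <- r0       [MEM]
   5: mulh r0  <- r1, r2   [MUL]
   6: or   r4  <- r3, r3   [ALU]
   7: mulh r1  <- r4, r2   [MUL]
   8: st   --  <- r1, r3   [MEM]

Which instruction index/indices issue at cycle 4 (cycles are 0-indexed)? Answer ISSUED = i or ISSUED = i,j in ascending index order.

t=0 i0&i1:or;mul ; pair
t=1 i2:xor ; RAW r3
t=2 i3&i4:or;ld ; pair
t=3 i5&i6:mulh;or ; pair
t=4 i7:mulh ; no-port MUL/MEM
t=5 i8:st ; tail

ISSUED = 7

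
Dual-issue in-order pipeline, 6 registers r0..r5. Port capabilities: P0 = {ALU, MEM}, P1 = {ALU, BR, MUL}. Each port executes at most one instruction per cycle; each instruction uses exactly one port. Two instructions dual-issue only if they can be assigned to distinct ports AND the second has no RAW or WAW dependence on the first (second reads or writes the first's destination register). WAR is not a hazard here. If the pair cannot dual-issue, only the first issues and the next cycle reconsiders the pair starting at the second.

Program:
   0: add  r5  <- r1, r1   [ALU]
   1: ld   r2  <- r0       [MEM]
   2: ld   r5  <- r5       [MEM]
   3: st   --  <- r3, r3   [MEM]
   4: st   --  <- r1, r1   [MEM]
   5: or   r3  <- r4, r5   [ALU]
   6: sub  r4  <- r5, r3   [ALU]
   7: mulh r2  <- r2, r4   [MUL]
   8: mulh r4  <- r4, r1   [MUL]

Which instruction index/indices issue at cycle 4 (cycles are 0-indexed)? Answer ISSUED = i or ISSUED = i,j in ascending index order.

ISSUED = 6

c0: i0&i1 add.ALU;ld.MEM  dual
c1: i2 ld.MEM  no-port MEM/MEM
c2: i3 st.MEM  no-port MEM/MEM
c3: i4&i5 st.MEM;or.ALU  dual
c4: i6 sub.ALU  RAW r4
c5: i7 mulh.MUL  no-port MUL/MUL
c6: i8 mulh.MUL  tail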